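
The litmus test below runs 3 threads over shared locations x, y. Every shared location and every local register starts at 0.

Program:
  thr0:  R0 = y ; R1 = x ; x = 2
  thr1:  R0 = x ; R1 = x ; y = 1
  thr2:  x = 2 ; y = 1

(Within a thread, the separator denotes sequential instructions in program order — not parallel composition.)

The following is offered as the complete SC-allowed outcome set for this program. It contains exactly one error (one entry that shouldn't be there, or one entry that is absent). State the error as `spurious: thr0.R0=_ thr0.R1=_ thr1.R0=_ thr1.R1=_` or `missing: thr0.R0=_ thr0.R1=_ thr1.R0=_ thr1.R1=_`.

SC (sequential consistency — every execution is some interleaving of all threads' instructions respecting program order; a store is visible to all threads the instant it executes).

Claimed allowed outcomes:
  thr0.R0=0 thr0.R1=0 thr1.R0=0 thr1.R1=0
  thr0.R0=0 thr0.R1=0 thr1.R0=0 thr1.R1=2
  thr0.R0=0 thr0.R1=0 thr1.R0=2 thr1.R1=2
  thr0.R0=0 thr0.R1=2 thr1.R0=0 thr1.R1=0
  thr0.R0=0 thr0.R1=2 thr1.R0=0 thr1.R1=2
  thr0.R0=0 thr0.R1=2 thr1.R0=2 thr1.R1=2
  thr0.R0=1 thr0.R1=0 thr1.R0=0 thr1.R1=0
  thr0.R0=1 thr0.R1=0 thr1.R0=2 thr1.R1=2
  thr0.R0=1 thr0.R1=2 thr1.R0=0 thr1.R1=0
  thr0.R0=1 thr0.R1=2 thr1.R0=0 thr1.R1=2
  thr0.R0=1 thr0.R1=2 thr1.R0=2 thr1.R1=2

spurious: thr0.R0=1 thr0.R1=0 thr1.R0=2 thr1.R1=2

outcome vector order: (thr0.R0,thr0.R1,thr1.R0,thr1.R1)
SC (10): (0,0,0,0) (0,0,0,2) (0,0,2,2) (0,2,0,0) (0,2,0,2) (0,2,2,2) (1,0,0,0) (1,2,0,0) (1,2,0,2) (1,2,2,2)
claimed∖SC = {(1,0,2,2)}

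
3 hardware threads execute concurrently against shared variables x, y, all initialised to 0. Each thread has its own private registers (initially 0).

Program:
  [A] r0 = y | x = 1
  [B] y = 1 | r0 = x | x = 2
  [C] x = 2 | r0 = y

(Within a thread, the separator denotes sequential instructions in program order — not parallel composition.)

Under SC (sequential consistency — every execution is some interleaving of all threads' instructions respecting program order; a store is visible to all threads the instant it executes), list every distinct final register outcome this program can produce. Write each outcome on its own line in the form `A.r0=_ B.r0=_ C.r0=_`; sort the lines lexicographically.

A.r0=0 B.r0=0 C.r0=1
A.r0=0 B.r0=1 C.r0=0
A.r0=0 B.r0=1 C.r0=1
A.r0=0 B.r0=2 C.r0=0
A.r0=0 B.r0=2 C.r0=1
A.r0=1 B.r0=0 C.r0=1
A.r0=1 B.r0=1 C.r0=0
A.r0=1 B.r0=1 C.r0=1
A.r0=1 B.r0=2 C.r0=0
A.r0=1 B.r0=2 C.r0=1

outcome vector order: (A.r0,B.r0,C.r0)
|SC outcomes| = 10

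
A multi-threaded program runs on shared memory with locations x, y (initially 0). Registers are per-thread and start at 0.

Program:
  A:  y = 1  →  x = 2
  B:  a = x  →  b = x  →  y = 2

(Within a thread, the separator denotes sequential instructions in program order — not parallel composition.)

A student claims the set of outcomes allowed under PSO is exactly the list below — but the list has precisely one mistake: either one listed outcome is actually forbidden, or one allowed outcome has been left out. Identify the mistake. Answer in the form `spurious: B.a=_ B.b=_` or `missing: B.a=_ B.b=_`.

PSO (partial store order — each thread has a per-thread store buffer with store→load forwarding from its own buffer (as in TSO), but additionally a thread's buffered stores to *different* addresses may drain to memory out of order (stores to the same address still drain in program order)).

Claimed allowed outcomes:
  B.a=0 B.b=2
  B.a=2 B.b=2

missing: B.a=0 B.b=0

outcome vector order: (B.a,B.b)
under PSO → 0/0; 0/2; 2/2
PSO∖claimed = {0/0}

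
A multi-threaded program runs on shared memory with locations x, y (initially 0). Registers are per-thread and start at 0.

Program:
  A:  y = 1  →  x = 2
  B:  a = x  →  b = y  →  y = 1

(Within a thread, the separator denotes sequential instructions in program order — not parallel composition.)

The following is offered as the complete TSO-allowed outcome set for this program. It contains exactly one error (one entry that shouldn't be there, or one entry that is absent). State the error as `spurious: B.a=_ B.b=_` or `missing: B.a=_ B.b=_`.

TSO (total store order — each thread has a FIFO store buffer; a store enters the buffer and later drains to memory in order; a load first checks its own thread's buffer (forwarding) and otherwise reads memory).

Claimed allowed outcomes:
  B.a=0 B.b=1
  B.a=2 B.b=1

outcome vector order: (B.a,B.b)
TSO (3): (0,0), (0,1), (2,1)
TSO∖claimed = {(0,0)}

missing: B.a=0 B.b=0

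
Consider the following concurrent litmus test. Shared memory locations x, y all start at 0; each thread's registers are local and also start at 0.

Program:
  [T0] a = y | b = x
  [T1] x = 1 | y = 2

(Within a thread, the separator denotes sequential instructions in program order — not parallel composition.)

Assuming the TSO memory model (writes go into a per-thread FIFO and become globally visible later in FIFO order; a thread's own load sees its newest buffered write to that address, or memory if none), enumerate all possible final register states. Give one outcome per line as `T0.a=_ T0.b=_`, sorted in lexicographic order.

T0.a=0 T0.b=0
T0.a=0 T0.b=1
T0.a=2 T0.b=1

outcome vector order: (T0.a,T0.b)
|TSO outcomes| = 3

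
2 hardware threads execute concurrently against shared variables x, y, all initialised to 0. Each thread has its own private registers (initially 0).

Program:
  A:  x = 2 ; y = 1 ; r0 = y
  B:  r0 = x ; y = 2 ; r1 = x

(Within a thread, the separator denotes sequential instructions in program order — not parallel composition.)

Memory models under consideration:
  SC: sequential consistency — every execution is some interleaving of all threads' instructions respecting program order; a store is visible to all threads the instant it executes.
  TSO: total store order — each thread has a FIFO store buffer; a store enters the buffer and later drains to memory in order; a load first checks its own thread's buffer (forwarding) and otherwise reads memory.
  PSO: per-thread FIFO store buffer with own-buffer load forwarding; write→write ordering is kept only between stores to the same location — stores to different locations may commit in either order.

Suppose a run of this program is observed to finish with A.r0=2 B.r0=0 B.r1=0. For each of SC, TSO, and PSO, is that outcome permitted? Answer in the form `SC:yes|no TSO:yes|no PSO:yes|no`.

outcome vector order: (A.r0,B.r0,B.r1)
SC (5): 1/0/0; 1/0/2; 1/2/2; 2/0/2; 2/2/2
TSO (6): 1/0/0; 1/0/2; 1/2/2; 2/0/0; 2/0/2; 2/2/2
PSO (6): 1/0/0; 1/0/2; 1/2/2; 2/0/0; 2/0/2; 2/2/2
target 2/0/0 ∈ {TSO,PSO}

SC:no TSO:yes PSO:yes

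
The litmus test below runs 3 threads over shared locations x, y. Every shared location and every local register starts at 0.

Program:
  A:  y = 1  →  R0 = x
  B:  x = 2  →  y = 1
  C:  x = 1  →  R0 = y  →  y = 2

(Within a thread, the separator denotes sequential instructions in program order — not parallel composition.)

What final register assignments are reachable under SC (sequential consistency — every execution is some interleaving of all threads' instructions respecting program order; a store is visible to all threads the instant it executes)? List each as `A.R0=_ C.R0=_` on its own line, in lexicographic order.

A.R0=0 C.R0=1
A.R0=1 C.R0=0
A.R0=1 C.R0=1
A.R0=2 C.R0=0
A.R0=2 C.R0=1

outcome vector order: (A.R0,C.R0)
|SC outcomes| = 5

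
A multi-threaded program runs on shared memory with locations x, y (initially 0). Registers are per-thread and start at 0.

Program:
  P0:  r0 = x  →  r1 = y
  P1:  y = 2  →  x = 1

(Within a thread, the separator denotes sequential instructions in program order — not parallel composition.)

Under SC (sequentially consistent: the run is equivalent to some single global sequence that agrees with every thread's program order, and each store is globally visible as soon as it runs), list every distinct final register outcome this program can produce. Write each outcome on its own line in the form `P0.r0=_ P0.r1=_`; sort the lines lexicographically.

P0.r0=0 P0.r1=0
P0.r0=0 P0.r1=2
P0.r0=1 P0.r1=2

outcome vector order: (P0.r0,P0.r1)
|SC outcomes| = 3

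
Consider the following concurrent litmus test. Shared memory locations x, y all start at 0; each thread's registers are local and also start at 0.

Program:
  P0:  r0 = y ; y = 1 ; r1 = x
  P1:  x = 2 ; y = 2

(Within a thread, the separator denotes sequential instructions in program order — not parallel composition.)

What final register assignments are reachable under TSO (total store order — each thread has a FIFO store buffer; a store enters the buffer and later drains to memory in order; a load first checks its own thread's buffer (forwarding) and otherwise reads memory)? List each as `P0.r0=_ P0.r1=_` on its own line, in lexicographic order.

outcome vector order: (P0.r0,P0.r1)
|TSO outcomes| = 3

P0.r0=0 P0.r1=0
P0.r0=0 P0.r1=2
P0.r0=2 P0.r1=2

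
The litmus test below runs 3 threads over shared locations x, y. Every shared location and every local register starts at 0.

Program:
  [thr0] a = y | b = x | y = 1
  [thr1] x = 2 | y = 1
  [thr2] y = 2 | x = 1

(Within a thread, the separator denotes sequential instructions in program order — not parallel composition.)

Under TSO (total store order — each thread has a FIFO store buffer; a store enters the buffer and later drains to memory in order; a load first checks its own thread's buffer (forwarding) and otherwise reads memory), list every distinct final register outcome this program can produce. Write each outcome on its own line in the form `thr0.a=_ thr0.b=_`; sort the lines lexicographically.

outcome vector order: (thr0.a,thr0.b)
|TSO outcomes| = 8

thr0.a=0 thr0.b=0
thr0.a=0 thr0.b=1
thr0.a=0 thr0.b=2
thr0.a=1 thr0.b=1
thr0.a=1 thr0.b=2
thr0.a=2 thr0.b=0
thr0.a=2 thr0.b=1
thr0.a=2 thr0.b=2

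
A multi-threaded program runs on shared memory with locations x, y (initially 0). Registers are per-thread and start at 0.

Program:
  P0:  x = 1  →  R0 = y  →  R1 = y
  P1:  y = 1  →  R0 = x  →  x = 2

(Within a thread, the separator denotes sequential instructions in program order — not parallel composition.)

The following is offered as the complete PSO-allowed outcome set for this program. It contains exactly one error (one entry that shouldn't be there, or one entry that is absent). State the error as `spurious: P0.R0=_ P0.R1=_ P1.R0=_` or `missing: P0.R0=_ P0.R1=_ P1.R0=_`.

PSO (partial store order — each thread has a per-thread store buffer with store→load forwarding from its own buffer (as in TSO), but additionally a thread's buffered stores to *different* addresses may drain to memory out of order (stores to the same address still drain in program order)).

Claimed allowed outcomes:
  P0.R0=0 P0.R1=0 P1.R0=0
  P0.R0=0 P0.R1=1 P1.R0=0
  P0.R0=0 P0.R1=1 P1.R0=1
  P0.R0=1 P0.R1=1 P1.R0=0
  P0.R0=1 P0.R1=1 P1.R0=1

outcome vector order: (P0.R0,P0.R1,P1.R0)
[PSO] allowed = {(0,0,0); (0,0,1); (0,1,0); (0,1,1); (1,1,0); (1,1,1)}
PSO∖claimed = {(0,0,1)}

missing: P0.R0=0 P0.R1=0 P1.R0=1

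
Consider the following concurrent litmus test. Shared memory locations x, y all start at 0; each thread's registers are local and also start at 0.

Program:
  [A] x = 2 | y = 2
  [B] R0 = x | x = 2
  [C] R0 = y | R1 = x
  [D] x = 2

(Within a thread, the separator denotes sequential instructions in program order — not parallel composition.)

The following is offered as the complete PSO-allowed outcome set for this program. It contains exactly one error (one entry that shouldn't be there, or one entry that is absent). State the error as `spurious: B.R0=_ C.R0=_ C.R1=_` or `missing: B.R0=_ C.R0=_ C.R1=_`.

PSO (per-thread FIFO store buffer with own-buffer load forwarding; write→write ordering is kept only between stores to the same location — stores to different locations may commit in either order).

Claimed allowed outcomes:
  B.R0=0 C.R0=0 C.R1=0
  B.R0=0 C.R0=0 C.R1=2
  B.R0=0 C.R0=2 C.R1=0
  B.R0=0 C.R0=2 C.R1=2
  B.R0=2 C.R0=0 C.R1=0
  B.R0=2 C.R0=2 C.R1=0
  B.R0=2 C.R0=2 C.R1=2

outcome vector order: (B.R0,C.R0,C.R1)
under PSO → (0,0,0), (0,0,2), (0,2,0), (0,2,2), (2,0,0), (2,0,2), (2,2,0), (2,2,2)
PSO∖claimed = {(2,0,2)}

missing: B.R0=2 C.R0=0 C.R1=2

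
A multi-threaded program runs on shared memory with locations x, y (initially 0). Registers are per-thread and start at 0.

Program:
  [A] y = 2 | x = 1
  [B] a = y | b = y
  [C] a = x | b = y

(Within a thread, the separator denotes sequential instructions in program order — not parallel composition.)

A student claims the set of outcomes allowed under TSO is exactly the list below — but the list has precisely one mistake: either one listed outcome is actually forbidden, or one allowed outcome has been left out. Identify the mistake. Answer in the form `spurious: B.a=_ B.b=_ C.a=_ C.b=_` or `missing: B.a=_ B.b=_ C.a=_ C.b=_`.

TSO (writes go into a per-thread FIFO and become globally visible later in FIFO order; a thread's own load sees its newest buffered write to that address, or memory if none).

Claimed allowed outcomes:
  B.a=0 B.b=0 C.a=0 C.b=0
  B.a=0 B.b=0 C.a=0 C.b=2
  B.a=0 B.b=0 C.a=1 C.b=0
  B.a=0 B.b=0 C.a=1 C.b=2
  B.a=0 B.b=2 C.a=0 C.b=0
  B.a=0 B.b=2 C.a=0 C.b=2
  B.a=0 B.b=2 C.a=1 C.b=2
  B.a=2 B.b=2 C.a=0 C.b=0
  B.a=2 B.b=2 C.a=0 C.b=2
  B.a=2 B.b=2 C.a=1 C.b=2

spurious: B.a=0 B.b=0 C.a=1 C.b=0

outcome vector order: (B.a,B.b,C.a,C.b)
TSO (9): <0 0 0 0> <0 0 0 2> <0 0 1 2> <0 2 0 0> <0 2 0 2> <0 2 1 2> <2 2 0 0> <2 2 0 2> <2 2 1 2>
claimed∖TSO = {<0 0 1 0>}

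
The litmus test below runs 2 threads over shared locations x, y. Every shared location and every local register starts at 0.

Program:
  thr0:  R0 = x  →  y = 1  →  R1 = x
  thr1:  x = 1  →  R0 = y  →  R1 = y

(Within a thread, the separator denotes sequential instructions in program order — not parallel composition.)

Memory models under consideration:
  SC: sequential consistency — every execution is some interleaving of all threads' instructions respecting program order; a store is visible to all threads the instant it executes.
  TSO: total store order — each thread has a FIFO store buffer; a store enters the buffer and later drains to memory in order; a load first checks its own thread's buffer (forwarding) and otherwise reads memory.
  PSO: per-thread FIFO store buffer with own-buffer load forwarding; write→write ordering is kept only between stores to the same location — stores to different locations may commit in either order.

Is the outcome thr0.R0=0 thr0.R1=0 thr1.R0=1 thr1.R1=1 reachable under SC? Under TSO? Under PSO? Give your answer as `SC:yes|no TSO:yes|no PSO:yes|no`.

SC:yes TSO:yes PSO:yes

outcome vector order: (thr0.R0,thr0.R1,thr1.R0,thr1.R1)
SC: 7 outcomes — {(0,0,1,1), (0,1,0,0), (0,1,0,1), (0,1,1,1), (1,1,0,0), (1,1,0,1), (1,1,1,1)}
TSO: 9 outcomes — {(0,0,0,0), (0,0,0,1), (0,0,1,1), (0,1,0,0), (0,1,0,1), (0,1,1,1), (1,1,0,0), (1,1,0,1), (1,1,1,1)}
PSO: 9 outcomes — {(0,0,0,0), (0,0,0,1), (0,0,1,1), (0,1,0,0), (0,1,0,1), (0,1,1,1), (1,1,0,0), (1,1,0,1), (1,1,1,1)}
target (0,0,1,1) ∈ {SC,TSO,PSO}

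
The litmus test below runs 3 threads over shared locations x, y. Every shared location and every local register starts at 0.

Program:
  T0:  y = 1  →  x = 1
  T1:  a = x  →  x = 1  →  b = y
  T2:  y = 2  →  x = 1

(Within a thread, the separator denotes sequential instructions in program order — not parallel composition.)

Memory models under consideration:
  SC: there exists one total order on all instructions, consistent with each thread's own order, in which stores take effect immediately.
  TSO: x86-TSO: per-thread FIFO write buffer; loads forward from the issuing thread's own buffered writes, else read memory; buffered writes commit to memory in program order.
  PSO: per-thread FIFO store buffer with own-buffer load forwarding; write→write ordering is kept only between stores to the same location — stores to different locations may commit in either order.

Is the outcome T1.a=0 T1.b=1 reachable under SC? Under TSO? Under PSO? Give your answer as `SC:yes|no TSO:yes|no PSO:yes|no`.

outcome vector order: (T1.a,T1.b)
[SC] allowed = {(0,0), (0,1), (0,2), (1,1), (1,2)}
[TSO] allowed = {(0,0), (0,1), (0,2), (1,1), (1,2)}
[PSO] allowed = {(0,0), (0,1), (0,2), (1,0), (1,1), (1,2)}
target (0,1) ∈ {SC,TSO,PSO}

SC:yes TSO:yes PSO:yes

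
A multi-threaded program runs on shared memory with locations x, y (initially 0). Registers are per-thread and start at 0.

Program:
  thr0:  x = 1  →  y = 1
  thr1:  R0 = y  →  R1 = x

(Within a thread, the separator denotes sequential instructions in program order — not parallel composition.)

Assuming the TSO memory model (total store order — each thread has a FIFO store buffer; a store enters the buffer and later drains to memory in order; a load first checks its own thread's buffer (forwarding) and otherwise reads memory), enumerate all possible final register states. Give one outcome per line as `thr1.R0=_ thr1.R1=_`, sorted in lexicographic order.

thr1.R0=0 thr1.R1=0
thr1.R0=0 thr1.R1=1
thr1.R0=1 thr1.R1=1

outcome vector order: (thr1.R0,thr1.R1)
|TSO outcomes| = 3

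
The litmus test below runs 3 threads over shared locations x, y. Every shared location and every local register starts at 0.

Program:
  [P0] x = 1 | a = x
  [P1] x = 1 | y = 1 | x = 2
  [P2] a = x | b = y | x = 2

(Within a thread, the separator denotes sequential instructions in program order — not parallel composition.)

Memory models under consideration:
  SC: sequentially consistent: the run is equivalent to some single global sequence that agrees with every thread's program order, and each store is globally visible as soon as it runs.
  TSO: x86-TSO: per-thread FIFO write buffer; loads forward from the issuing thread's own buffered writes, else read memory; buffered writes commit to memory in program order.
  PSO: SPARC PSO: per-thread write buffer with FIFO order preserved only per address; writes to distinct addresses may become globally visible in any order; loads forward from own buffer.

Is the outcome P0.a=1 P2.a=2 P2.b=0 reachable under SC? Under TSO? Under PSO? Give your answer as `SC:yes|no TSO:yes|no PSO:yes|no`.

SC:no TSO:no PSO:yes

outcome vector order: (P0.a,P2.a,P2.b)
[SC] allowed = {100 101 110 111 121 200 201 210 211 221}
[TSO] allowed = {100 101 110 111 121 200 201 210 211 221}
[PSO] allowed = {100 101 110 111 120 121 200 201 210 211 220 221}
target 120 ∈ {PSO}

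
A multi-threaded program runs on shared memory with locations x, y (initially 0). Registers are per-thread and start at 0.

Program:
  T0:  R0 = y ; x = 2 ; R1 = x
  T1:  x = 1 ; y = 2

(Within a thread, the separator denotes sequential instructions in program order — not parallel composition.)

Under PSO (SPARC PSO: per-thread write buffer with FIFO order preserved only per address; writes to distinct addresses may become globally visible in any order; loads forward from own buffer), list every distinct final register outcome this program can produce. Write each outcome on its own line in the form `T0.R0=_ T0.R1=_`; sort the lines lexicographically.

T0.R0=0 T0.R1=1
T0.R0=0 T0.R1=2
T0.R0=2 T0.R1=1
T0.R0=2 T0.R1=2

outcome vector order: (T0.R0,T0.R1)
|PSO outcomes| = 4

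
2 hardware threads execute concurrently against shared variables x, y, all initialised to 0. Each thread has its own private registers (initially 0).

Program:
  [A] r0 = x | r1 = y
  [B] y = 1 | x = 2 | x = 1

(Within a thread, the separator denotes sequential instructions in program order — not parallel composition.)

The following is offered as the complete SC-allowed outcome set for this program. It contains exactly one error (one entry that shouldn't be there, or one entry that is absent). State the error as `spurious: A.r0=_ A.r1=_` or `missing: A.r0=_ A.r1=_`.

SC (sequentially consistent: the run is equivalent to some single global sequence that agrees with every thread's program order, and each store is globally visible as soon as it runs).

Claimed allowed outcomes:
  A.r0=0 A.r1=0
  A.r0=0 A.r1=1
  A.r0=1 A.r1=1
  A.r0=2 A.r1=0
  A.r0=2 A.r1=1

spurious: A.r0=2 A.r1=0

outcome vector order: (A.r0,A.r1)
under SC → <0 0>, <0 1>, <1 1>, <2 1>
claimed∖SC = {<2 0>}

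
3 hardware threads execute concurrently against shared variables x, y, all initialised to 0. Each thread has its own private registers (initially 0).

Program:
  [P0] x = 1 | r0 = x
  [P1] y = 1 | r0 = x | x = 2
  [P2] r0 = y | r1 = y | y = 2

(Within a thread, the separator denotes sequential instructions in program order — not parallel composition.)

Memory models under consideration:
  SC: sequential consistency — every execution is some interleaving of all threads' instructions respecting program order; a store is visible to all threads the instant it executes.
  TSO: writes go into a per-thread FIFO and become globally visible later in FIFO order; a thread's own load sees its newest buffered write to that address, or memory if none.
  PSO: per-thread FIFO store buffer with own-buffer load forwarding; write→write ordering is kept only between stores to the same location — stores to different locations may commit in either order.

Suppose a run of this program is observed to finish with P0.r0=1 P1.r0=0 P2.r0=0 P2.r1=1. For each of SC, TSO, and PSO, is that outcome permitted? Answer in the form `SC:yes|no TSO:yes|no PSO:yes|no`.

SC:yes TSO:yes PSO:yes

outcome vector order: (P0.r0,P1.r0,P2.r0,P2.r1)
[SC] allowed = {1/0/0/0 1/0/0/1 1/0/1/1 1/1/0/0 1/1/0/1 1/1/1/1 2/0/0/0 2/0/0/1 2/0/1/1 2/1/0/0 2/1/0/1 2/1/1/1}
[TSO] allowed = {1/0/0/0 1/0/0/1 1/0/1/1 1/1/0/0 1/1/0/1 1/1/1/1 2/0/0/0 2/0/0/1 2/0/1/1 2/1/0/0 2/1/0/1 2/1/1/1}
[PSO] allowed = {1/0/0/0 1/0/0/1 1/0/1/1 1/1/0/0 1/1/0/1 1/1/1/1 2/0/0/0 2/0/0/1 2/0/1/1 2/1/0/0 2/1/0/1 2/1/1/1}
target 1/0/0/1 ∈ {SC,TSO,PSO}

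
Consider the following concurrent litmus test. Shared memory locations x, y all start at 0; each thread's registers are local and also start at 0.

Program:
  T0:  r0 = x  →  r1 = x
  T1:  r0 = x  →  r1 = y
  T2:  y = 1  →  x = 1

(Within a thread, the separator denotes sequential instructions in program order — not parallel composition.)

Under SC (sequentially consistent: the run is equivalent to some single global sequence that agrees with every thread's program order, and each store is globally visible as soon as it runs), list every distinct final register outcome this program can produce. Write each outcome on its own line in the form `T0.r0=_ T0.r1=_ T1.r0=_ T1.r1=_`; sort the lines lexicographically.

T0.r0=0 T0.r1=0 T1.r0=0 T1.r1=0
T0.r0=0 T0.r1=0 T1.r0=0 T1.r1=1
T0.r0=0 T0.r1=0 T1.r0=1 T1.r1=1
T0.r0=0 T0.r1=1 T1.r0=0 T1.r1=0
T0.r0=0 T0.r1=1 T1.r0=0 T1.r1=1
T0.r0=0 T0.r1=1 T1.r0=1 T1.r1=1
T0.r0=1 T0.r1=1 T1.r0=0 T1.r1=0
T0.r0=1 T0.r1=1 T1.r0=0 T1.r1=1
T0.r0=1 T0.r1=1 T1.r0=1 T1.r1=1

outcome vector order: (T0.r0,T0.r1,T1.r0,T1.r1)
|SC outcomes| = 9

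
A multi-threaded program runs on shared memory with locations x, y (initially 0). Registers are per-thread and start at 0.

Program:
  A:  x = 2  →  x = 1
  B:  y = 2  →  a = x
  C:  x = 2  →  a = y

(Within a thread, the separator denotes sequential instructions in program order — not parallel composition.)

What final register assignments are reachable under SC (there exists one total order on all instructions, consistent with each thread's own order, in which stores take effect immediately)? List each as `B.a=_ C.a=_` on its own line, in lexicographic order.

outcome vector order: (B.a,C.a)
|SC outcomes| = 5

B.a=0 C.a=2
B.a=1 C.a=0
B.a=1 C.a=2
B.a=2 C.a=0
B.a=2 C.a=2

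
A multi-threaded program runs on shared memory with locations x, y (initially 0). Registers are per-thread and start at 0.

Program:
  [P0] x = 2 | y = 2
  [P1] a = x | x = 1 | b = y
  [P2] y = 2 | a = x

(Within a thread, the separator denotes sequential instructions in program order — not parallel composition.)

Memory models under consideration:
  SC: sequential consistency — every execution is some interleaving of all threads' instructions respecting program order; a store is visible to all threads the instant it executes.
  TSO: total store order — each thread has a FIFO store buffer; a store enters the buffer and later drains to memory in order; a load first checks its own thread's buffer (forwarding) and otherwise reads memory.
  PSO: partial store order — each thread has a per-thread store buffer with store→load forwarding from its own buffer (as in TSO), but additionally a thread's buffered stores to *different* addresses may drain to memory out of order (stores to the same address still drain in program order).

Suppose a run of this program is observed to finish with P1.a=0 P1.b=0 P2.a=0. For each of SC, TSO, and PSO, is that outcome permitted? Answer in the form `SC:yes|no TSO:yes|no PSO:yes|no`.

SC:no TSO:yes PSO:yes

outcome vector order: (P1.a,P1.b,P2.a)
SC: 9 outcomes — {(0,0,1); (0,0,2); (0,2,0); (0,2,1); (0,2,2); (2,0,1); (2,2,0); (2,2,1); (2,2,2)}
TSO: 12 outcomes — {(0,0,0); (0,0,1); (0,0,2); (0,2,0); (0,2,1); (0,2,2); (2,0,0); (2,0,1); (2,0,2); (2,2,0); (2,2,1); (2,2,2)}
PSO: 12 outcomes — {(0,0,0); (0,0,1); (0,0,2); (0,2,0); (0,2,1); (0,2,2); (2,0,0); (2,0,1); (2,0,2); (2,2,0); (2,2,1); (2,2,2)}
target (0,0,0) ∈ {TSO,PSO}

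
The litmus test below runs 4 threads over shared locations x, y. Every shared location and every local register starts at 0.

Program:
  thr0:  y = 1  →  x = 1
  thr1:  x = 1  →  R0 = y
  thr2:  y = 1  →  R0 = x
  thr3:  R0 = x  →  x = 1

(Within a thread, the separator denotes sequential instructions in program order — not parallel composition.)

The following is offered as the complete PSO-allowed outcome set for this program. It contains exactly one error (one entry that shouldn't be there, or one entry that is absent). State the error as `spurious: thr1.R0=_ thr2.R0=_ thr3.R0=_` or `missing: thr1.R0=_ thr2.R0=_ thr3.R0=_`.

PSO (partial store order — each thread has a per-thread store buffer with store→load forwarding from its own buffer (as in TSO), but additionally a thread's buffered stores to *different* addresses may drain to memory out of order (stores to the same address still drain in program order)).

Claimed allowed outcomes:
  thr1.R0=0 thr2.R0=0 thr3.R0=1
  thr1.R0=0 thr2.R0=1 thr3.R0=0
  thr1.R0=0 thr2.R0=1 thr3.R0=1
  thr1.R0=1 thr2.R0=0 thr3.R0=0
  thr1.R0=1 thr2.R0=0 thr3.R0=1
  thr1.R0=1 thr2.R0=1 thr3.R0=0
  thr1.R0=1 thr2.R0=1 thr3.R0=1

missing: thr1.R0=0 thr2.R0=0 thr3.R0=0

outcome vector order: (thr1.R0,thr2.R0,thr3.R0)
PSO: 8 outcomes — {000; 001; 010; 011; 100; 101; 110; 111}
PSO∖claimed = {000}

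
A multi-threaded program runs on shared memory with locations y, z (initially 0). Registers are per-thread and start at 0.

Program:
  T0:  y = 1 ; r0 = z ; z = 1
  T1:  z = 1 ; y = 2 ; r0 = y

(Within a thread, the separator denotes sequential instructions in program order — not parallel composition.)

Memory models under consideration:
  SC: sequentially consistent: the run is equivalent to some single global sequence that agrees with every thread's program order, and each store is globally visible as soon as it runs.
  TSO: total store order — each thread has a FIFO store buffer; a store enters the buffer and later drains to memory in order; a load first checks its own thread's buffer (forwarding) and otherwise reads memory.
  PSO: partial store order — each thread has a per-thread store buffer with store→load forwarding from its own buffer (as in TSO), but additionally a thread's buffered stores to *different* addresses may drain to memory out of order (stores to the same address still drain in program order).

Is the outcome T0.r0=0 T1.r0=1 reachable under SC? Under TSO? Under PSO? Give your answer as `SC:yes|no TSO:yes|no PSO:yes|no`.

SC:no TSO:yes PSO:yes

outcome vector order: (T0.r0,T1.r0)
under SC → 02; 11; 12
under TSO → 01; 02; 11; 12
under PSO → 01; 02; 11; 12
target 01 ∈ {TSO,PSO}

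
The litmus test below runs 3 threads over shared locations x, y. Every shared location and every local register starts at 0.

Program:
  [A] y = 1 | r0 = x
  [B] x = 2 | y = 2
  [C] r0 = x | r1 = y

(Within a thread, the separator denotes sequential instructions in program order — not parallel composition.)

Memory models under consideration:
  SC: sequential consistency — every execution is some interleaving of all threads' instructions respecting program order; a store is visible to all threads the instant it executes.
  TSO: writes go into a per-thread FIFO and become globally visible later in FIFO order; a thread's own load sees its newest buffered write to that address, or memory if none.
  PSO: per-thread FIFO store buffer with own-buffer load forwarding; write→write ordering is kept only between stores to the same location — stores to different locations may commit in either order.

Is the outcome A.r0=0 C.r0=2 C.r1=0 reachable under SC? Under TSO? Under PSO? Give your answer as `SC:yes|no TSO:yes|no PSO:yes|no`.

outcome vector order: (A.r0,C.r0,C.r1)
SC: 11 outcomes — {0/0/0; 0/0/1; 0/0/2; 0/2/1; 0/2/2; 2/0/0; 2/0/1; 2/0/2; 2/2/0; 2/2/1; 2/2/2}
TSO: 12 outcomes — {0/0/0; 0/0/1; 0/0/2; 0/2/0; 0/2/1; 0/2/2; 2/0/0; 2/0/1; 2/0/2; 2/2/0; 2/2/1; 2/2/2}
PSO: 12 outcomes — {0/0/0; 0/0/1; 0/0/2; 0/2/0; 0/2/1; 0/2/2; 2/0/0; 2/0/1; 2/0/2; 2/2/0; 2/2/1; 2/2/2}
target 0/2/0 ∈ {TSO,PSO}

SC:no TSO:yes PSO:yes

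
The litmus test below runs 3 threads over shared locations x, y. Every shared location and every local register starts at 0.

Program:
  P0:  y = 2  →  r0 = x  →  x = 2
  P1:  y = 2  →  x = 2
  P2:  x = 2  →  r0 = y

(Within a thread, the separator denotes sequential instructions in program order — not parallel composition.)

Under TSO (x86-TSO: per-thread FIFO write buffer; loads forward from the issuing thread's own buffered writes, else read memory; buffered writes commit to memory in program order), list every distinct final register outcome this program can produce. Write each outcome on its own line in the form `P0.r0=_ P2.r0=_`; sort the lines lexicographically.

P0.r0=0 P2.r0=0
P0.r0=0 P2.r0=2
P0.r0=2 P2.r0=0
P0.r0=2 P2.r0=2

outcome vector order: (P0.r0,P2.r0)
|TSO outcomes| = 4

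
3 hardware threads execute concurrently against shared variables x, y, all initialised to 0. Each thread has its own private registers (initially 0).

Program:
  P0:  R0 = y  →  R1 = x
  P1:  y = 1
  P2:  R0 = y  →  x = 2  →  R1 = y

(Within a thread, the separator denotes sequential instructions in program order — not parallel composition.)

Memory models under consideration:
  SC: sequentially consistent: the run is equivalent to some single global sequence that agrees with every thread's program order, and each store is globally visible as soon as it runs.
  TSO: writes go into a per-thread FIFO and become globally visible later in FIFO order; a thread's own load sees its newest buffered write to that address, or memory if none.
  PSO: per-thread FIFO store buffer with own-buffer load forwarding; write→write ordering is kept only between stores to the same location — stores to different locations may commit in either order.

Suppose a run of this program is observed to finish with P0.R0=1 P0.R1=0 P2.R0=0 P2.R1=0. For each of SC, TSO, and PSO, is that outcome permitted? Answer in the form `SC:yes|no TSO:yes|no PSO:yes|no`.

outcome vector order: (P0.R0,P0.R1,P2.R0,P2.R1)
under SC → 0000, 0001, 0011, 0200, 0201, 0211, 1001, 1011, 1200, 1201, 1211
under TSO → 0000, 0001, 0011, 0200, 0201, 0211, 1000, 1001, 1011, 1200, 1201, 1211
under PSO → 0000, 0001, 0011, 0200, 0201, 0211, 1000, 1001, 1011, 1200, 1201, 1211
target 1000 ∈ {TSO,PSO}

SC:no TSO:yes PSO:yes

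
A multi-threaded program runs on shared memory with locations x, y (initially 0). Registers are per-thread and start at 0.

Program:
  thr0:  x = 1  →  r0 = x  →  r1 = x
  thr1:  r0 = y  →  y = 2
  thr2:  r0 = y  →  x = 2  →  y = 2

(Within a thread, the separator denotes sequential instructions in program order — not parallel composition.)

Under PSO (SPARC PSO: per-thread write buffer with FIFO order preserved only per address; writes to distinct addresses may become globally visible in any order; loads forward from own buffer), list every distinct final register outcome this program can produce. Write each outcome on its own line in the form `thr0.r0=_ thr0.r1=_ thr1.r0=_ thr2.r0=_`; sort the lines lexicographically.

thr0.r0=1 thr0.r1=1 thr1.r0=0 thr2.r0=0
thr0.r0=1 thr0.r1=1 thr1.r0=0 thr2.r0=2
thr0.r0=1 thr0.r1=1 thr1.r0=2 thr2.r0=0
thr0.r0=1 thr0.r1=2 thr1.r0=0 thr2.r0=0
thr0.r0=1 thr0.r1=2 thr1.r0=0 thr2.r0=2
thr0.r0=1 thr0.r1=2 thr1.r0=2 thr2.r0=0
thr0.r0=2 thr0.r1=2 thr1.r0=0 thr2.r0=0
thr0.r0=2 thr0.r1=2 thr1.r0=0 thr2.r0=2
thr0.r0=2 thr0.r1=2 thr1.r0=2 thr2.r0=0

outcome vector order: (thr0.r0,thr0.r1,thr1.r0,thr2.r0)
|PSO outcomes| = 9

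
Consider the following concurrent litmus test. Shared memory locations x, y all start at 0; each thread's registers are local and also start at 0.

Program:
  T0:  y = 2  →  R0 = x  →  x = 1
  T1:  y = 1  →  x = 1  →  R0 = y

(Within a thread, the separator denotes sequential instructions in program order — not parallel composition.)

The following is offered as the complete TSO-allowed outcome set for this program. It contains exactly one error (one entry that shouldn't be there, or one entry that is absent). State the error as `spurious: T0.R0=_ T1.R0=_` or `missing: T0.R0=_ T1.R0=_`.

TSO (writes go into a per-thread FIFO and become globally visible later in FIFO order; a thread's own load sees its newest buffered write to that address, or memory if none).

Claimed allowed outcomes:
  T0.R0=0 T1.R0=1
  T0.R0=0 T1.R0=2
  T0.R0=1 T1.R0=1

missing: T0.R0=1 T1.R0=2

outcome vector order: (T0.R0,T1.R0)
TSO (4): 0/1 0/2 1/1 1/2
TSO∖claimed = {1/2}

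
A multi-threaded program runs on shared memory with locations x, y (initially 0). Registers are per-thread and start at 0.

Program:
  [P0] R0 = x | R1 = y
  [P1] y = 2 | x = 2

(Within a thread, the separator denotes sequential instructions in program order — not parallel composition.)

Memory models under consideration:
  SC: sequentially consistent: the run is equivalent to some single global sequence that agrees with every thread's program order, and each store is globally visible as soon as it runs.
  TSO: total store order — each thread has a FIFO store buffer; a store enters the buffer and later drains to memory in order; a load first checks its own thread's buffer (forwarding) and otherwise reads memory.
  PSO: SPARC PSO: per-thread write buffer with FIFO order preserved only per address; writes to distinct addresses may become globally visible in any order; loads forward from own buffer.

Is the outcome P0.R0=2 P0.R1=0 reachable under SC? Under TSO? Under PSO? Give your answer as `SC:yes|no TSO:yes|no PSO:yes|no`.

outcome vector order: (P0.R0,P0.R1)
under SC → <0 0>, <0 2>, <2 2>
under TSO → <0 0>, <0 2>, <2 2>
under PSO → <0 0>, <0 2>, <2 0>, <2 2>
target <2 0> ∈ {PSO}

SC:no TSO:no PSO:yes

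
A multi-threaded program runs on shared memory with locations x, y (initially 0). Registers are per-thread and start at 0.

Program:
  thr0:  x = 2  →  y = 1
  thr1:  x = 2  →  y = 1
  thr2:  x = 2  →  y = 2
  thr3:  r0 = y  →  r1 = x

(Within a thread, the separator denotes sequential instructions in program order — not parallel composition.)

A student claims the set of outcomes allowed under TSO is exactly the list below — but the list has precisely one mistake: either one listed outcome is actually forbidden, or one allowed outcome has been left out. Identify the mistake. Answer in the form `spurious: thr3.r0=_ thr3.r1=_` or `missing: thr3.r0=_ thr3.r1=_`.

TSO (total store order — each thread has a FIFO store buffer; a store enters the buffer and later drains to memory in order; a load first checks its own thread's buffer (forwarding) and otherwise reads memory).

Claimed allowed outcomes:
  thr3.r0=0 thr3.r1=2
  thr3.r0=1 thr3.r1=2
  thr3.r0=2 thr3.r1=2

outcome vector order: (thr3.r0,thr3.r1)
under TSO → 00; 02; 12; 22
TSO∖claimed = {00}

missing: thr3.r0=0 thr3.r1=0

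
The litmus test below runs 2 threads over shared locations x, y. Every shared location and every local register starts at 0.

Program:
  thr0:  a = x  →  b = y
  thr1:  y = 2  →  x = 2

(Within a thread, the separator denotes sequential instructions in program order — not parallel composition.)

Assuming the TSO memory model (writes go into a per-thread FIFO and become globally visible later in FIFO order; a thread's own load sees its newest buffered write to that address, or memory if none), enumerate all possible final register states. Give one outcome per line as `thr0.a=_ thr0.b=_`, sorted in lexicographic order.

thr0.a=0 thr0.b=0
thr0.a=0 thr0.b=2
thr0.a=2 thr0.b=2

outcome vector order: (thr0.a,thr0.b)
|TSO outcomes| = 3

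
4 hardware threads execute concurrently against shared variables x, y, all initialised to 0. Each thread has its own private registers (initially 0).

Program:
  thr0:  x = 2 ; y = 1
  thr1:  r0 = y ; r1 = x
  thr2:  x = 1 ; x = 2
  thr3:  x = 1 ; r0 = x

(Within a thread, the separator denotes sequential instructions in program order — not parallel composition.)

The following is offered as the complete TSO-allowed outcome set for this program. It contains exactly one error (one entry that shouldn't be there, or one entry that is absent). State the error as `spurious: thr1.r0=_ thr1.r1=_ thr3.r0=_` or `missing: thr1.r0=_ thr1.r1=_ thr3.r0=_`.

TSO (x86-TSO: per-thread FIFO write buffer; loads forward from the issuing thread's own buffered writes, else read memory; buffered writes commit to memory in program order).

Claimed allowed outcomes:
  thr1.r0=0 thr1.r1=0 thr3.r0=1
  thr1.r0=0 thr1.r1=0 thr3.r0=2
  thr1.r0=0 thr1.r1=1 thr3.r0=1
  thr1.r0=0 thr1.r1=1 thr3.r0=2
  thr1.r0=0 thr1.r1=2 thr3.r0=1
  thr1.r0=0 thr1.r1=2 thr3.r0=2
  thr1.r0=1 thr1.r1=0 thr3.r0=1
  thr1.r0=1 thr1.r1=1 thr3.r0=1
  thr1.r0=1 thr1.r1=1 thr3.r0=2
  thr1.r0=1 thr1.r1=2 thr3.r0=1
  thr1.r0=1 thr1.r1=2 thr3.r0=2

spurious: thr1.r0=1 thr1.r1=0 thr3.r0=1

outcome vector order: (thr1.r0,thr1.r1,thr3.r0)
TSO: 10 outcomes — {(0,0,1), (0,0,2), (0,1,1), (0,1,2), (0,2,1), (0,2,2), (1,1,1), (1,1,2), (1,2,1), (1,2,2)}
claimed∖TSO = {(1,0,1)}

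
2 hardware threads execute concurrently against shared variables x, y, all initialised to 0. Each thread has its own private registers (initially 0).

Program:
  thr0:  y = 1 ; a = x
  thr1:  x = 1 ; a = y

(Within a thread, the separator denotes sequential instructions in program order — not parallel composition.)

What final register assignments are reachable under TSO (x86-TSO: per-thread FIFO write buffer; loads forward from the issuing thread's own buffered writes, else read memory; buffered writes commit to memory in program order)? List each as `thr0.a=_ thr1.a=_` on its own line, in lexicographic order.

thr0.a=0 thr1.a=0
thr0.a=0 thr1.a=1
thr0.a=1 thr1.a=0
thr0.a=1 thr1.a=1

outcome vector order: (thr0.a,thr1.a)
|TSO outcomes| = 4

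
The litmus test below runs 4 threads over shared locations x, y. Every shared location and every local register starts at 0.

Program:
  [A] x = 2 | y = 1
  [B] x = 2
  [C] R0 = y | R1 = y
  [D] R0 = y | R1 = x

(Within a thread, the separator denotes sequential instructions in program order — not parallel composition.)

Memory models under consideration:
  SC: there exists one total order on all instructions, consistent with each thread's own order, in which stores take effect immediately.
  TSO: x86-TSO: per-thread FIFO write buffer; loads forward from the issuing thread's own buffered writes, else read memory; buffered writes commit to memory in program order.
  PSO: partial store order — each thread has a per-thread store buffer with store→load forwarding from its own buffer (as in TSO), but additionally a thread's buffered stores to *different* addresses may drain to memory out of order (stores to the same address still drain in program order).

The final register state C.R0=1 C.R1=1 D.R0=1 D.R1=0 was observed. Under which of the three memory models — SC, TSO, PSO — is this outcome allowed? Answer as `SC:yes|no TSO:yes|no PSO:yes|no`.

outcome vector order: (C.R0,C.R1,D.R0,D.R1)
SC: 9 outcomes — {(0,0,0,0); (0,0,0,2); (0,0,1,2); (0,1,0,0); (0,1,0,2); (0,1,1,2); (1,1,0,0); (1,1,0,2); (1,1,1,2)}
TSO: 9 outcomes — {(0,0,0,0); (0,0,0,2); (0,0,1,2); (0,1,0,0); (0,1,0,2); (0,1,1,2); (1,1,0,0); (1,1,0,2); (1,1,1,2)}
PSO: 12 outcomes — {(0,0,0,0); (0,0,0,2); (0,0,1,0); (0,0,1,2); (0,1,0,0); (0,1,0,2); (0,1,1,0); (0,1,1,2); (1,1,0,0); (1,1,0,2); (1,1,1,0); (1,1,1,2)}
target (1,1,1,0) ∈ {PSO}

SC:no TSO:no PSO:yes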